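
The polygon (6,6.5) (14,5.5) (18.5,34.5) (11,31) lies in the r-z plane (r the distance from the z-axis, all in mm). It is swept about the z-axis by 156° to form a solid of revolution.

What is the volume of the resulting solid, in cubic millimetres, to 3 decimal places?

Profile (r,z), 4 vertices: (6,6.5) (14,5.5) (18.5,34.5) (11,31)
edge 0: (6,6.5)→(14,5.5)  cross = 6·5.5 − 14·6.5 = -58.0000; (r_i+r_j)·cross = 20·-58.0000 = -1160.0000
edge 1: (14,5.5)→(18.5,34.5)  cross = 14·34.5 − 18.5·5.5 = 381.2500; (r_i+r_j)·cross = 32.5·381.2500 = 12390.6250
edge 2: (18.5,34.5)→(11,31)  cross = 18.5·31 − 11·34.5 = 194.0000; (r_i+r_j)·cross = 29.5·194.0000 = 5723.0000
edge 3: (11,31)→(6,6.5)  cross = 11·6.5 − 6·31 = -114.5000; (r_i+r_j)·cross = 17·-114.5000 = -1946.5000
Σcross = 402.7500 → A = |Σcross|/2 = 201.3750 mm²
Σ(r_i+r_j)·cross = 15007.1250 → first moment M = |Σ|/6 = 2501.1875
R_c = M/A = 2501.1875/201.3750 = 12.4205 mm
θ = 156° = 2.722714 rad
V = θ·R_c·A = 2.722714·12.4205·201.3750 = 6810.017 mm³

Volume = 6810.017 mm³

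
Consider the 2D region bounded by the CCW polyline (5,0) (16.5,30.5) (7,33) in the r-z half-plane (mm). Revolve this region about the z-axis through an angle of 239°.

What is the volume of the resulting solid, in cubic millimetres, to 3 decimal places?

Volume = 6310.711 mm³

Profile (r,z), 3 vertices: (5,0) (16.5,30.5) (7,33)
edge 0: (5,0)→(16.5,30.5)  cross = 5·30.5 − 16.5·0 = 152.5000; (r_i+r_j)·cross = 21.5·152.5000 = 3278.7500
edge 1: (16.5,30.5)→(7,33)  cross = 16.5·33 − 7·30.5 = 331.0000; (r_i+r_j)·cross = 23.5·331.0000 = 7778.5000
edge 2: (7,33)→(5,0)  cross = 7·0 − 5·33 = -165.0000; (r_i+r_j)·cross = 12·-165.0000 = -1980.0000
Σcross = 318.5000 → A = |Σcross|/2 = 159.2500 mm²
Σ(r_i+r_j)·cross = 9077.2500 → first moment M = |Σ|/6 = 1512.8750
R_c = M/A = 1512.8750/159.2500 = 9.5000 mm
θ = 239° = 4.171337 rad
V = θ·R_c·A = 4.171337·9.5000·159.2500 = 6310.711 mm³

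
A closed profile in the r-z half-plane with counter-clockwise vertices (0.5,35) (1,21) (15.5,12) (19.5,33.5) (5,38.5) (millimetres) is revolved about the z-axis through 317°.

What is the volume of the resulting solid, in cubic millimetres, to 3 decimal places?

Volume = 18369.004 mm³

Profile (r,z), 5 vertices: (0.5,35) (1,21) (15.5,12) (19.5,33.5) (5,38.5)
edge 0: (0.5,35)→(1,21)  cross = 0.5·21 − 1·35 = -24.5000; (r_i+r_j)·cross = 1.5·-24.5000 = -36.7500
edge 1: (1,21)→(15.5,12)  cross = 1·12 − 15.5·21 = -313.5000; (r_i+r_j)·cross = 16.5·-313.5000 = -5172.7500
edge 2: (15.5,12)→(19.5,33.5)  cross = 15.5·33.5 − 19.5·12 = 285.2500; (r_i+r_j)·cross = 35·285.2500 = 9983.7500
edge 3: (19.5,33.5)→(5,38.5)  cross = 19.5·38.5 − 5·33.5 = 583.2500; (r_i+r_j)·cross = 24.5·583.2500 = 14289.6250
edge 4: (5,38.5)→(0.5,35)  cross = 5·35 − 0.5·38.5 = 155.7500; (r_i+r_j)·cross = 5.5·155.7500 = 856.6250
Σcross = 686.2500 → A = |Σcross|/2 = 343.1250 mm²
Σ(r_i+r_j)·cross = 19920.5000 → first moment M = |Σ|/6 = 3320.0833
R_c = M/A = 3320.0833/343.1250 = 9.6760 mm
θ = 317° = 5.532694 rad
V = θ·R_c·A = 5.532694·9.6760·343.1250 = 18369.004 mm³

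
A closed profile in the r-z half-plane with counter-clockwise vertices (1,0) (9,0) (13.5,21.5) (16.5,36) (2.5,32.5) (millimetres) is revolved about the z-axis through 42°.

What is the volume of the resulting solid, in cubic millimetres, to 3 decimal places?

Profile (r,z), 5 vertices: (1,0) (9,0) (13.5,21.5) (16.5,36) (2.5,32.5)
edge 0: (1,0)→(9,0)  cross = 1·0 − 9·0 = 0.0000; (r_i+r_j)·cross = 10·0.0000 = 0.0000
edge 1: (9,0)→(13.5,21.5)  cross = 9·21.5 − 13.5·0 = 193.5000; (r_i+r_j)·cross = 22.5·193.5000 = 4353.7500
edge 2: (13.5,21.5)→(16.5,36)  cross = 13.5·36 − 16.5·21.5 = 131.2500; (r_i+r_j)·cross = 30·131.2500 = 3937.5000
edge 3: (16.5,36)→(2.5,32.5)  cross = 16.5·32.5 − 2.5·36 = 446.2500; (r_i+r_j)·cross = 19·446.2500 = 8478.7500
edge 4: (2.5,32.5)→(1,0)  cross = 2.5·0 − 1·32.5 = -32.5000; (r_i+r_j)·cross = 3.5·-32.5000 = -113.7500
Σcross = 738.5000 → A = |Σcross|/2 = 369.2500 mm²
Σ(r_i+r_j)·cross = 16656.2500 → first moment M = |Σ|/6 = 2776.0417
R_c = M/A = 2776.0417/369.2500 = 7.5181 mm
θ = 42° = 0.733038 rad
V = θ·R_c·A = 0.733038·7.5181·369.2500 = 2034.945 mm³

Volume = 2034.945 mm³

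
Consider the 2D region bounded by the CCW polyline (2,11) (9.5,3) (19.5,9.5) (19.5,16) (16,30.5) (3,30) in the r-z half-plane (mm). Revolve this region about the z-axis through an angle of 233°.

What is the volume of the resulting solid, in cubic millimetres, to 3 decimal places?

Profile (r,z), 6 vertices: (2,11) (9.5,3) (19.5,9.5) (19.5,16) (16,30.5) (3,30)
edge 0: (2,11)→(9.5,3)  cross = 2·3 − 9.5·11 = -98.5000; (r_i+r_j)·cross = 11.5·-98.5000 = -1132.7500
edge 1: (9.5,3)→(19.5,9.5)  cross = 9.5·9.5 − 19.5·3 = 31.7500; (r_i+r_j)·cross = 29·31.7500 = 920.7500
edge 2: (19.5,9.5)→(19.5,16)  cross = 19.5·16 − 19.5·9.5 = 126.7500; (r_i+r_j)·cross = 39·126.7500 = 4943.2500
edge 3: (19.5,16)→(16,30.5)  cross = 19.5·30.5 − 16·16 = 338.7500; (r_i+r_j)·cross = 35.5·338.7500 = 12025.6250
edge 4: (16,30.5)→(3,30)  cross = 16·30 − 3·30.5 = 388.5000; (r_i+r_j)·cross = 19·388.5000 = 7381.5000
edge 5: (3,30)→(2,11)  cross = 3·11 − 2·30 = -27.0000; (r_i+r_j)·cross = 5·-27.0000 = -135.0000
Σcross = 760.2500 → A = |Σcross|/2 = 380.1250 mm²
Σ(r_i+r_j)·cross = 24003.3750 → first moment M = |Σ|/6 = 4000.5625
R_c = M/A = 4000.5625/380.1250 = 10.5243 mm
θ = 233° = 4.066617 rad
V = θ·R_c·A = 4.066617·10.5243·380.1250 = 16268.756 mm³

Volume = 16268.756 mm³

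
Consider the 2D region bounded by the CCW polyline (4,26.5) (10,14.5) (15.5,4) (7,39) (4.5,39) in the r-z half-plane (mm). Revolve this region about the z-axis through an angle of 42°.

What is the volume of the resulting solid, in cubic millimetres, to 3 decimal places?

Profile (r,z), 5 vertices: (4,26.5) (10,14.5) (15.5,4) (7,39) (4.5,39)
edge 0: (4,26.5)→(10,14.5)  cross = 4·14.5 − 10·26.5 = -207.0000; (r_i+r_j)·cross = 14·-207.0000 = -2898.0000
edge 1: (10,14.5)→(15.5,4)  cross = 10·4 − 15.5·14.5 = -184.7500; (r_i+r_j)·cross = 25.5·-184.7500 = -4711.1250
edge 2: (15.5,4)→(7,39)  cross = 15.5·39 − 7·4 = 576.5000; (r_i+r_j)·cross = 22.5·576.5000 = 12971.2500
edge 3: (7,39)→(4.5,39)  cross = 7·39 − 4.5·39 = 97.5000; (r_i+r_j)·cross = 11.5·97.5000 = 1121.2500
edge 4: (4.5,39)→(4,26.5)  cross = 4.5·26.5 − 4·39 = -36.7500; (r_i+r_j)·cross = 8.5·-36.7500 = -312.3750
Σcross = 245.5000 → A = |Σcross|/2 = 122.7500 mm²
Σ(r_i+r_j)·cross = 6171.0000 → first moment M = |Σ|/6 = 1028.5000
R_c = M/A = 1028.5000/122.7500 = 8.3788 mm
θ = 42° = 0.733038 rad
V = θ·R_c·A = 0.733038·8.3788·122.7500 = 753.930 mm³

Volume = 753.930 mm³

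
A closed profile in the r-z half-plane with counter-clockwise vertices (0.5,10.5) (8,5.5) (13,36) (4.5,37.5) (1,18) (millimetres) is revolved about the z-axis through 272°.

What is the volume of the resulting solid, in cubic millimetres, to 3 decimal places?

Volume = 7748.872 mm³

Profile (r,z), 5 vertices: (0.5,10.5) (8,5.5) (13,36) (4.5,37.5) (1,18)
edge 0: (0.5,10.5)→(8,5.5)  cross = 0.5·5.5 − 8·10.5 = -81.2500; (r_i+r_j)·cross = 8.5·-81.2500 = -690.6250
edge 1: (8,5.5)→(13,36)  cross = 8·36 − 13·5.5 = 216.5000; (r_i+r_j)·cross = 21·216.5000 = 4546.5000
edge 2: (13,36)→(4.5,37.5)  cross = 13·37.5 − 4.5·36 = 325.5000; (r_i+r_j)·cross = 17.5·325.5000 = 5696.2500
edge 3: (4.5,37.5)→(1,18)  cross = 4.5·18 − 1·37.5 = 43.5000; (r_i+r_j)·cross = 5.5·43.5000 = 239.2500
edge 4: (1,18)→(0.5,10.5)  cross = 1·10.5 − 0.5·18 = 1.5000; (r_i+r_j)·cross = 1.5·1.5000 = 2.2500
Σcross = 505.7500 → A = |Σcross|/2 = 252.8750 mm²
Σ(r_i+r_j)·cross = 9793.6250 → first moment M = |Σ|/6 = 1632.2708
R_c = M/A = 1632.2708/252.8750 = 6.4549 mm
θ = 272° = 4.747296 rad
V = θ·R_c·A = 4.747296·6.4549·252.8750 = 7748.872 mm³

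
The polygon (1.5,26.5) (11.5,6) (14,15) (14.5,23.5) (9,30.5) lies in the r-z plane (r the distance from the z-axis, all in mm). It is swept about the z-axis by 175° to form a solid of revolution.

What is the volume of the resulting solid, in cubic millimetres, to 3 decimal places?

Profile (r,z), 5 vertices: (1.5,26.5) (11.5,6) (14,15) (14.5,23.5) (9,30.5)
edge 0: (1.5,26.5)→(11.5,6)  cross = 1.5·6 − 11.5·26.5 = -295.7500; (r_i+r_j)·cross = 13·-295.7500 = -3844.7500
edge 1: (11.5,6)→(14,15)  cross = 11.5·15 − 14·6 = 88.5000; (r_i+r_j)·cross = 25.5·88.5000 = 2256.7500
edge 2: (14,15)→(14.5,23.5)  cross = 14·23.5 − 14.5·15 = 111.5000; (r_i+r_j)·cross = 28.5·111.5000 = 3177.7500
edge 3: (14.5,23.5)→(9,30.5)  cross = 14.5·30.5 − 9·23.5 = 230.7500; (r_i+r_j)·cross = 23.5·230.7500 = 5422.6250
edge 4: (9,30.5)→(1.5,26.5)  cross = 9·26.5 − 1.5·30.5 = 192.7500; (r_i+r_j)·cross = 10.5·192.7500 = 2023.8750
Σcross = 327.7500 → A = |Σcross|/2 = 163.8750 mm²
Σ(r_i+r_j)·cross = 9036.2500 → first moment M = |Σ|/6 = 1506.0417
R_c = M/A = 1506.0417/163.8750 = 9.1902 mm
θ = 175° = 3.054326 rad
V = θ·R_c·A = 3.054326·9.1902·163.8750 = 4599.943 mm³

Volume = 4599.943 mm³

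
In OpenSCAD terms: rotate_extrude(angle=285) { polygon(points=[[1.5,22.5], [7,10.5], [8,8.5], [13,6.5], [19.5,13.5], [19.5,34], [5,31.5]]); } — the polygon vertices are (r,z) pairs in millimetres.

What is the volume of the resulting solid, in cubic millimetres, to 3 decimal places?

Volume = 21291.184 mm³

Profile (r,z), 7 vertices: (1.5,22.5) (7,10.5) (8,8.5) (13,6.5) (19.5,13.5) (19.5,34) (5,31.5)
edge 0: (1.5,22.5)→(7,10.5)  cross = 1.5·10.5 − 7·22.5 = -141.7500; (r_i+r_j)·cross = 8.5·-141.7500 = -1204.8750
edge 1: (7,10.5)→(8,8.5)  cross = 7·8.5 − 8·10.5 = -24.5000; (r_i+r_j)·cross = 15·-24.5000 = -367.5000
edge 2: (8,8.5)→(13,6.5)  cross = 8·6.5 − 13·8.5 = -58.5000; (r_i+r_j)·cross = 21·-58.5000 = -1228.5000
edge 3: (13,6.5)→(19.5,13.5)  cross = 13·13.5 − 19.5·6.5 = 48.7500; (r_i+r_j)·cross = 32.5·48.7500 = 1584.3750
edge 4: (19.5,13.5)→(19.5,34)  cross = 19.5·34 − 19.5·13.5 = 399.7500; (r_i+r_j)·cross = 39·399.7500 = 15590.2500
edge 5: (19.5,34)→(5,31.5)  cross = 19.5·31.5 − 5·34 = 444.2500; (r_i+r_j)·cross = 24.5·444.2500 = 10884.1250
edge 6: (5,31.5)→(1.5,22.5)  cross = 5·22.5 − 1.5·31.5 = 65.2500; (r_i+r_j)·cross = 6.5·65.2500 = 424.1250
Σcross = 733.2500 → A = |Σcross|/2 = 366.6250 mm²
Σ(r_i+r_j)·cross = 25682.0000 → first moment M = |Σ|/6 = 4280.3333
R_c = M/A = 4280.3333/366.6250 = 11.6750 mm
θ = 285° = 4.974188 rad
V = θ·R_c·A = 4.974188·11.6750·366.6250 = 21291.184 mm³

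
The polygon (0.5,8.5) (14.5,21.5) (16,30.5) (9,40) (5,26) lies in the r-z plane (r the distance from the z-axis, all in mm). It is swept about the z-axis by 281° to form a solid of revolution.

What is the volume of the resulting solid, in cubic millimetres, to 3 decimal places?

Profile (r,z), 5 vertices: (0.5,8.5) (14.5,21.5) (16,30.5) (9,40) (5,26)
edge 0: (0.5,8.5)→(14.5,21.5)  cross = 0.5·21.5 − 14.5·8.5 = -112.5000; (r_i+r_j)·cross = 15·-112.5000 = -1687.5000
edge 1: (14.5,21.5)→(16,30.5)  cross = 14.5·30.5 − 16·21.5 = 98.2500; (r_i+r_j)·cross = 30.5·98.2500 = 2996.6250
edge 2: (16,30.5)→(9,40)  cross = 16·40 − 9·30.5 = 365.5000; (r_i+r_j)·cross = 25·365.5000 = 9137.5000
edge 3: (9,40)→(5,26)  cross = 9·26 − 5·40 = 34.0000; (r_i+r_j)·cross = 14·34.0000 = 476.0000
edge 4: (5,26)→(0.5,8.5)  cross = 5·8.5 − 0.5·26 = 29.5000; (r_i+r_j)·cross = 5.5·29.5000 = 162.2500
Σcross = 414.7500 → A = |Σcross|/2 = 207.3750 mm²
Σ(r_i+r_j)·cross = 11084.8750 → first moment M = |Σ|/6 = 1847.4792
R_c = M/A = 1847.4792/207.3750 = 8.9089 mm
θ = 281° = 4.904375 rad
V = θ·R_c·A = 4.904375·8.9089·207.3750 = 9060.731 mm³

Volume = 9060.731 mm³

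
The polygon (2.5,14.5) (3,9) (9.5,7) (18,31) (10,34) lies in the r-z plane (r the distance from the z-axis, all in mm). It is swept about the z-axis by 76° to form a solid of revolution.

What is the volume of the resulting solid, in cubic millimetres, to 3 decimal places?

Profile (r,z), 5 vertices: (2.5,14.5) (3,9) (9.5,7) (18,31) (10,34)
edge 0: (2.5,14.5)→(3,9)  cross = 2.5·9 − 3·14.5 = -21.0000; (r_i+r_j)·cross = 5.5·-21.0000 = -115.5000
edge 1: (3,9)→(9.5,7)  cross = 3·7 − 9.5·9 = -64.5000; (r_i+r_j)·cross = 12.5·-64.5000 = -806.2500
edge 2: (9.5,7)→(18,31)  cross = 9.5·31 − 18·7 = 168.5000; (r_i+r_j)·cross = 27.5·168.5000 = 4633.7500
edge 3: (18,31)→(10,34)  cross = 18·34 − 10·31 = 302.0000; (r_i+r_j)·cross = 28·302.0000 = 8456.0000
edge 4: (10,34)→(2.5,14.5)  cross = 10·14.5 − 2.5·34 = 60.0000; (r_i+r_j)·cross = 12.5·60.0000 = 750.0000
Σcross = 445.0000 → A = |Σcross|/2 = 222.5000 mm²
Σ(r_i+r_j)·cross = 12918.0000 → first moment M = |Σ|/6 = 2153.0000
R_c = M/A = 2153.0000/222.5000 = 9.6764 mm
θ = 76° = 1.326450 rad
V = θ·R_c·A = 1.326450·9.6764·222.5000 = 2855.847 mm³

Volume = 2855.847 mm³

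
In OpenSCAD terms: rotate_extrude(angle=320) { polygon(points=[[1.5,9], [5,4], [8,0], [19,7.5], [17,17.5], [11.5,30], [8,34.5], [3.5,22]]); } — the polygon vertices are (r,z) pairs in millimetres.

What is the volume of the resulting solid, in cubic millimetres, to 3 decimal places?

Profile (r,z), 8 vertices: (1.5,9) (5,4) (8,0) (19,7.5) (17,17.5) (11.5,30) (8,34.5) (3.5,22)
edge 0: (1.5,9)→(5,4)  cross = 1.5·4 − 5·9 = -39.0000; (r_i+r_j)·cross = 6.5·-39.0000 = -253.5000
edge 1: (5,4)→(8,0)  cross = 5·0 − 8·4 = -32.0000; (r_i+r_j)·cross = 13·-32.0000 = -416.0000
edge 2: (8,0)→(19,7.5)  cross = 8·7.5 − 19·0 = 60.0000; (r_i+r_j)·cross = 27·60.0000 = 1620.0000
edge 3: (19,7.5)→(17,17.5)  cross = 19·17.5 − 17·7.5 = 205.0000; (r_i+r_j)·cross = 36·205.0000 = 7380.0000
edge 4: (17,17.5)→(11.5,30)  cross = 17·30 − 11.5·17.5 = 308.7500; (r_i+r_j)·cross = 28.5·308.7500 = 8799.3750
edge 5: (11.5,30)→(8,34.5)  cross = 11.5·34.5 − 8·30 = 156.7500; (r_i+r_j)·cross = 19.5·156.7500 = 3056.6250
edge 6: (8,34.5)→(3.5,22)  cross = 8·22 − 3.5·34.5 = 55.2500; (r_i+r_j)·cross = 11.5·55.2500 = 635.3750
edge 7: (3.5,22)→(1.5,9)  cross = 3.5·9 − 1.5·22 = -1.5000; (r_i+r_j)·cross = 5·-1.5000 = -7.5000
Σcross = 713.2500 → A = |Σcross|/2 = 356.6250 mm²
Σ(r_i+r_j)·cross = 20814.3750 → first moment M = |Σ|/6 = 3469.0625
R_c = M/A = 3469.0625/356.6250 = 9.7275 mm
θ = 320° = 5.585054 rad
V = θ·R_c·A = 5.585054·9.7275·356.6250 = 19374.900 mm³

Volume = 19374.900 mm³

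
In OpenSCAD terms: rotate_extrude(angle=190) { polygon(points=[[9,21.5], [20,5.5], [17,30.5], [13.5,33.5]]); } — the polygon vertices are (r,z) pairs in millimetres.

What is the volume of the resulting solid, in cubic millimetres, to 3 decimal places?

Profile (r,z), 4 vertices: (9,21.5) (20,5.5) (17,30.5) (13.5,33.5)
edge 0: (9,21.5)→(20,5.5)  cross = 9·5.5 − 20·21.5 = -380.5000; (r_i+r_j)·cross = 29·-380.5000 = -11034.5000
edge 1: (20,5.5)→(17,30.5)  cross = 20·30.5 − 17·5.5 = 516.5000; (r_i+r_j)·cross = 37·516.5000 = 19110.5000
edge 2: (17,30.5)→(13.5,33.5)  cross = 17·33.5 − 13.5·30.5 = 157.7500; (r_i+r_j)·cross = 30.5·157.7500 = 4811.3750
edge 3: (13.5,33.5)→(9,21.5)  cross = 13.5·21.5 − 9·33.5 = -11.2500; (r_i+r_j)·cross = 22.5·-11.2500 = -253.1250
Σcross = 282.5000 → A = |Σcross|/2 = 141.2500 mm²
Σ(r_i+r_j)·cross = 12634.2500 → first moment M = |Σ|/6 = 2105.7083
R_c = M/A = 2105.7083/141.2500 = 14.9077 mm
θ = 190° = 3.316126 rad
V = θ·R_c·A = 3.316126·14.9077·141.2500 = 6982.793 mm³

Volume = 6982.793 mm³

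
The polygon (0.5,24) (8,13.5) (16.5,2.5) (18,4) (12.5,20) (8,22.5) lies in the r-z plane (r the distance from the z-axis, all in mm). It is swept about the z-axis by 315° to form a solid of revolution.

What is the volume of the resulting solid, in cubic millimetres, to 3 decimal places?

Profile (r,z), 6 vertices: (0.5,24) (8,13.5) (16.5,2.5) (18,4) (12.5,20) (8,22.5)
edge 0: (0.5,24)→(8,13.5)  cross = 0.5·13.5 − 8·24 = -185.2500; (r_i+r_j)·cross = 8.5·-185.2500 = -1574.6250
edge 1: (8,13.5)→(16.5,2.5)  cross = 8·2.5 − 16.5·13.5 = -202.7500; (r_i+r_j)·cross = 24.5·-202.7500 = -4967.3750
edge 2: (16.5,2.5)→(18,4)  cross = 16.5·4 − 18·2.5 = 21.0000; (r_i+r_j)·cross = 34.5·21.0000 = 724.5000
edge 3: (18,4)→(12.5,20)  cross = 18·20 − 12.5·4 = 310.0000; (r_i+r_j)·cross = 30.5·310.0000 = 9455.0000
edge 4: (12.5,20)→(8,22.5)  cross = 12.5·22.5 − 8·20 = 121.2500; (r_i+r_j)·cross = 20.5·121.2500 = 2485.6250
edge 5: (8,22.5)→(0.5,24)  cross = 8·24 − 0.5·22.5 = 180.7500; (r_i+r_j)·cross = 8.5·180.7500 = 1536.3750
Σcross = 245.0000 → A = |Σcross|/2 = 122.5000 mm²
Σ(r_i+r_j)·cross = 7659.5000 → first moment M = |Σ|/6 = 1276.5833
R_c = M/A = 1276.5833/122.5000 = 10.4211 mm
θ = 315° = 5.497787 rad
V = θ·R_c·A = 5.497787·10.4211·122.5000 = 7018.383 mm³

Volume = 7018.383 mm³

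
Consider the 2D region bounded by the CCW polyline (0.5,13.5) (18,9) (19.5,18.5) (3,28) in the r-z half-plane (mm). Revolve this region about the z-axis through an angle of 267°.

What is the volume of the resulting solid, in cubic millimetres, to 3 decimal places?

Volume = 9803.925 mm³

Profile (r,z), 4 vertices: (0.5,13.5) (18,9) (19.5,18.5) (3,28)
edge 0: (0.5,13.5)→(18,9)  cross = 0.5·9 − 18·13.5 = -238.5000; (r_i+r_j)·cross = 18.5·-238.5000 = -4412.2500
edge 1: (18,9)→(19.5,18.5)  cross = 18·18.5 − 19.5·9 = 157.5000; (r_i+r_j)·cross = 37.5·157.5000 = 5906.2500
edge 2: (19.5,18.5)→(3,28)  cross = 19.5·28 − 3·18.5 = 490.5000; (r_i+r_j)·cross = 22.5·490.5000 = 11036.2500
edge 3: (3,28)→(0.5,13.5)  cross = 3·13.5 − 0.5·28 = 26.5000; (r_i+r_j)·cross = 3.5·26.5000 = 92.7500
Σcross = 436.0000 → A = |Σcross|/2 = 218.0000 mm²
Σ(r_i+r_j)·cross = 12623.0000 → first moment M = |Σ|/6 = 2103.8333
R_c = M/A = 2103.8333/218.0000 = 9.6506 mm
θ = 267° = 4.660029 rad
V = θ·R_c·A = 4.660029·9.6506·218.0000 = 9803.925 mm³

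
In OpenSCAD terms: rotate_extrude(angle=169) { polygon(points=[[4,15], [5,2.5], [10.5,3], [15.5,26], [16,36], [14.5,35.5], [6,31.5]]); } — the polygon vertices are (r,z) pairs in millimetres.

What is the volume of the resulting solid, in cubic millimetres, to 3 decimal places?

Profile (r,z), 7 vertices: (4,15) (5,2.5) (10.5,3) (15.5,26) (16,36) (14.5,35.5) (6,31.5)
edge 0: (4,15)→(5,2.5)  cross = 4·2.5 − 5·15 = -65.0000; (r_i+r_j)·cross = 9·-65.0000 = -585.0000
edge 1: (5,2.5)→(10.5,3)  cross = 5·3 − 10.5·2.5 = -11.2500; (r_i+r_j)·cross = 15.5·-11.2500 = -174.3750
edge 2: (10.5,3)→(15.5,26)  cross = 10.5·26 − 15.5·3 = 226.5000; (r_i+r_j)·cross = 26·226.5000 = 5889.0000
edge 3: (15.5,26)→(16,36)  cross = 15.5·36 − 16·26 = 142.0000; (r_i+r_j)·cross = 31.5·142.0000 = 4473.0000
edge 4: (16,36)→(14.5,35.5)  cross = 16·35.5 − 14.5·36 = 46.0000; (r_i+r_j)·cross = 30.5·46.0000 = 1403.0000
edge 5: (14.5,35.5)→(6,31.5)  cross = 14.5·31.5 − 6·35.5 = 243.7500; (r_i+r_j)·cross = 20.5·243.7500 = 4996.8750
edge 6: (6,31.5)→(4,15)  cross = 6·15 − 4·31.5 = -36.0000; (r_i+r_j)·cross = 10·-36.0000 = -360.0000
Σcross = 546.0000 → A = |Σcross|/2 = 273.0000 mm²
Σ(r_i+r_j)·cross = 15642.5000 → first moment M = |Σ|/6 = 2607.0833
R_c = M/A = 2607.0833/273.0000 = 9.5498 mm
θ = 169° = 2.949606 rad
V = θ·R_c·A = 2.949606·9.5498·273.0000 = 7689.870 mm³

Volume = 7689.870 mm³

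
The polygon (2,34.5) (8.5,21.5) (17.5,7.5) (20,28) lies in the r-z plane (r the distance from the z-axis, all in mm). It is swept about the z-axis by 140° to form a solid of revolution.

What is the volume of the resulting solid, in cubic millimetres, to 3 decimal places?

Profile (r,z), 4 vertices: (2,34.5) (8.5,21.5) (17.5,7.5) (20,28)
edge 0: (2,34.5)→(8.5,21.5)  cross = 2·21.5 − 8.5·34.5 = -250.2500; (r_i+r_j)·cross = 10.5·-250.2500 = -2627.6250
edge 1: (8.5,21.5)→(17.5,7.5)  cross = 8.5·7.5 − 17.5·21.5 = -312.5000; (r_i+r_j)·cross = 26·-312.5000 = -8125.0000
edge 2: (17.5,7.5)→(20,28)  cross = 17.5·28 − 20·7.5 = 340.0000; (r_i+r_j)·cross = 37.5·340.0000 = 12750.0000
edge 3: (20,28)→(2,34.5)  cross = 20·34.5 − 2·28 = 634.0000; (r_i+r_j)·cross = 22·634.0000 = 13948.0000
Σcross = 411.2500 → A = |Σcross|/2 = 205.6250 mm²
Σ(r_i+r_j)·cross = 15945.3750 → first moment M = |Σ|/6 = 2657.5625
R_c = M/A = 2657.5625/205.6250 = 12.9243 mm
θ = 140° = 2.443461 rad
V = θ·R_c·A = 2.443461·12.9243·205.6250 = 6493.650 mm³

Volume = 6493.650 mm³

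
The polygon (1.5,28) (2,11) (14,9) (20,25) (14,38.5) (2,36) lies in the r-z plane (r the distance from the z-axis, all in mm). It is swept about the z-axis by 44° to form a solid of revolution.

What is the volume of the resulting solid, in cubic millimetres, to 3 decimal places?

Profile (r,z), 6 vertices: (1.5,28) (2,11) (14,9) (20,25) (14,38.5) (2,36)
edge 0: (1.5,28)→(2,11)  cross = 1.5·11 − 2·28 = -39.5000; (r_i+r_j)·cross = 3.5·-39.5000 = -138.2500
edge 1: (2,11)→(14,9)  cross = 2·9 − 14·11 = -136.0000; (r_i+r_j)·cross = 16·-136.0000 = -2176.0000
edge 2: (14,9)→(20,25)  cross = 14·25 − 20·9 = 170.0000; (r_i+r_j)·cross = 34·170.0000 = 5780.0000
edge 3: (20,25)→(14,38.5)  cross = 20·38.5 − 14·25 = 420.0000; (r_i+r_j)·cross = 34·420.0000 = 14280.0000
edge 4: (14,38.5)→(2,36)  cross = 14·36 − 2·38.5 = 427.0000; (r_i+r_j)·cross = 16·427.0000 = 6832.0000
edge 5: (2,36)→(1.5,28)  cross = 2·28 − 1.5·36 = 2.0000; (r_i+r_j)·cross = 3.5·2.0000 = 7.0000
Σcross = 843.5000 → A = |Σcross|/2 = 421.7500 mm²
Σ(r_i+r_j)·cross = 24584.7500 → first moment M = |Σ|/6 = 4097.4583
R_c = M/A = 4097.4583/421.7500 = 9.7154 mm
θ = 44° = 0.767945 rad
V = θ·R_c·A = 0.767945·9.7154·421.7500 = 3146.622 mm³

Volume = 3146.622 mm³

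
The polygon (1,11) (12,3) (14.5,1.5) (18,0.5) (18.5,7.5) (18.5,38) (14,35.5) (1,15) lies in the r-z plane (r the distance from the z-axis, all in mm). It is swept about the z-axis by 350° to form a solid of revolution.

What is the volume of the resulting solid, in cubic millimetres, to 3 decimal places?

Volume = 29663.998 mm³

Profile (r,z), 8 vertices: (1,11) (12,3) (14.5,1.5) (18,0.5) (18.5,7.5) (18.5,38) (14,35.5) (1,15)
edge 0: (1,11)→(12,3)  cross = 1·3 − 12·11 = -129.0000; (r_i+r_j)·cross = 13·-129.0000 = -1677.0000
edge 1: (12,3)→(14.5,1.5)  cross = 12·1.5 − 14.5·3 = -25.5000; (r_i+r_j)·cross = 26.5·-25.5000 = -675.7500
edge 2: (14.5,1.5)→(18,0.5)  cross = 14.5·0.5 − 18·1.5 = -19.7500; (r_i+r_j)·cross = 32.5·-19.7500 = -641.8750
edge 3: (18,0.5)→(18.5,7.5)  cross = 18·7.5 − 18.5·0.5 = 125.7500; (r_i+r_j)·cross = 36.5·125.7500 = 4589.8750
edge 4: (18.5,7.5)→(18.5,38)  cross = 18.5·38 − 18.5·7.5 = 564.2500; (r_i+r_j)·cross = 37·564.2500 = 20877.2500
edge 5: (18.5,38)→(14,35.5)  cross = 18.5·35.5 − 14·38 = 124.7500; (r_i+r_j)·cross = 32.5·124.7500 = 4054.3750
edge 6: (14,35.5)→(1,15)  cross = 14·15 − 1·35.5 = 174.5000; (r_i+r_j)·cross = 15·174.5000 = 2617.5000
edge 7: (1,15)→(1,11)  cross = 1·11 − 1·15 = -4.0000; (r_i+r_j)·cross = 2·-4.0000 = -8.0000
Σcross = 811.0000 → A = |Σcross|/2 = 405.5000 mm²
Σ(r_i+r_j)·cross = 29136.3750 → first moment M = |Σ|/6 = 4856.0625
R_c = M/A = 4856.0625/405.5000 = 11.9755 mm
θ = 350° = 6.108652 rad
V = θ·R_c·A = 6.108652·11.9755·405.5000 = 29663.998 mm³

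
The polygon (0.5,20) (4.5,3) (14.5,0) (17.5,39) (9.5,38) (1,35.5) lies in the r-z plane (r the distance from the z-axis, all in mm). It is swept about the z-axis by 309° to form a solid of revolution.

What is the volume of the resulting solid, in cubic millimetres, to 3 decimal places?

Profile (r,z), 6 vertices: (0.5,20) (4.5,3) (14.5,0) (17.5,39) (9.5,38) (1,35.5)
edge 0: (0.5,20)→(4.5,3)  cross = 0.5·3 − 4.5·20 = -88.5000; (r_i+r_j)·cross = 5·-88.5000 = -442.5000
edge 1: (4.5,3)→(14.5,0)  cross = 4.5·0 − 14.5·3 = -43.5000; (r_i+r_j)·cross = 19·-43.5000 = -826.5000
edge 2: (14.5,0)→(17.5,39)  cross = 14.5·39 − 17.5·0 = 565.5000; (r_i+r_j)·cross = 32·565.5000 = 18096.0000
edge 3: (17.5,39)→(9.5,38)  cross = 17.5·38 − 9.5·39 = 294.5000; (r_i+r_j)·cross = 27·294.5000 = 7951.5000
edge 4: (9.5,38)→(1,35.5)  cross = 9.5·35.5 − 1·38 = 299.2500; (r_i+r_j)·cross = 10.5·299.2500 = 3142.1250
edge 5: (1,35.5)→(0.5,20)  cross = 1·20 − 0.5·35.5 = 2.2500; (r_i+r_j)·cross = 1.5·2.2500 = 3.3750
Σcross = 1029.5000 → A = |Σcross|/2 = 514.7500 mm²
Σ(r_i+r_j)·cross = 27924.0000 → first moment M = |Σ|/6 = 4654.0000
R_c = M/A = 4654.0000/514.7500 = 9.0413 mm
θ = 309° = 5.393067 rad
V = θ·R_c·A = 5.393067·9.0413·514.7500 = 25099.336 mm³

Volume = 25099.336 mm³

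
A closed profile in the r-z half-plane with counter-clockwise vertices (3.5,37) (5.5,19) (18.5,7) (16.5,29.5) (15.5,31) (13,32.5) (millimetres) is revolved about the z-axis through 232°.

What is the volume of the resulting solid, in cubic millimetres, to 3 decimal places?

Profile (r,z), 6 vertices: (3.5,37) (5.5,19) (18.5,7) (16.5,29.5) (15.5,31) (13,32.5)
edge 0: (3.5,37)→(5.5,19)  cross = 3.5·19 − 5.5·37 = -137.0000; (r_i+r_j)·cross = 9·-137.0000 = -1233.0000
edge 1: (5.5,19)→(18.5,7)  cross = 5.5·7 − 18.5·19 = -313.0000; (r_i+r_j)·cross = 24·-313.0000 = -7512.0000
edge 2: (18.5,7)→(16.5,29.5)  cross = 18.5·29.5 − 16.5·7 = 430.2500; (r_i+r_j)·cross = 35·430.2500 = 15058.7500
edge 3: (16.5,29.5)→(15.5,31)  cross = 16.5·31 − 15.5·29.5 = 54.2500; (r_i+r_j)·cross = 32·54.2500 = 1736.0000
edge 4: (15.5,31)→(13,32.5)  cross = 15.5·32.5 − 13·31 = 100.7500; (r_i+r_j)·cross = 28.5·100.7500 = 2871.3750
edge 5: (13,32.5)→(3.5,37)  cross = 13·37 − 3.5·32.5 = 367.2500; (r_i+r_j)·cross = 16.5·367.2500 = 6059.6250
Σcross = 502.5000 → A = |Σcross|/2 = 251.2500 mm²
Σ(r_i+r_j)·cross = 16980.7500 → first moment M = |Σ|/6 = 2830.1250
R_c = M/A = 2830.1250/251.2500 = 11.2642 mm
θ = 232° = 4.049164 rad
V = θ·R_c·A = 4.049164·11.2642·251.2500 = 11459.640 mm³

Volume = 11459.640 mm³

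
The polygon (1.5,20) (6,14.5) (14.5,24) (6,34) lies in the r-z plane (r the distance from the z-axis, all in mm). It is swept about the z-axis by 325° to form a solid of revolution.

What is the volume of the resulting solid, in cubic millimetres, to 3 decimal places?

Profile (r,z), 4 vertices: (1.5,20) (6,14.5) (14.5,24) (6,34)
edge 0: (1.5,20)→(6,14.5)  cross = 1.5·14.5 − 6·20 = -98.2500; (r_i+r_j)·cross = 7.5·-98.2500 = -736.8750
edge 1: (6,14.5)→(14.5,24)  cross = 6·24 − 14.5·14.5 = -66.2500; (r_i+r_j)·cross = 20.5·-66.2500 = -1358.1250
edge 2: (14.5,24)→(6,34)  cross = 14.5·34 − 6·24 = 349.0000; (r_i+r_j)·cross = 20.5·349.0000 = 7154.5000
edge 3: (6,34)→(1.5,20)  cross = 6·20 − 1.5·34 = 69.0000; (r_i+r_j)·cross = 7.5·69.0000 = 517.5000
Σcross = 253.5000 → A = |Σcross|/2 = 126.7500 mm²
Σ(r_i+r_j)·cross = 5577.0000 → first moment M = |Σ|/6 = 929.5000
R_c = M/A = 929.5000/126.7500 = 7.3333 mm
θ = 325° = 5.672320 rad
V = θ·R_c·A = 5.672320·7.3333·126.7500 = 5272.422 mm³

Volume = 5272.422 mm³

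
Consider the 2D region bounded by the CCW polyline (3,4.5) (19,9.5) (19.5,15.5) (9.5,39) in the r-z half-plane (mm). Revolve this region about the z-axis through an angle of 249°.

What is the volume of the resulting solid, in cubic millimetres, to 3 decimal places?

Profile (r,z), 4 vertices: (3,4.5) (19,9.5) (19.5,15.5) (9.5,39)
edge 0: (3,4.5)→(19,9.5)  cross = 3·9.5 − 19·4.5 = -57.0000; (r_i+r_j)·cross = 22·-57.0000 = -1254.0000
edge 1: (19,9.5)→(19.5,15.5)  cross = 19·15.5 − 19.5·9.5 = 109.2500; (r_i+r_j)·cross = 38.5·109.2500 = 4206.1250
edge 2: (19.5,15.5)→(9.5,39)  cross = 19.5·39 − 9.5·15.5 = 613.2500; (r_i+r_j)·cross = 29·613.2500 = 17784.2500
edge 3: (9.5,39)→(3,4.5)  cross = 9.5·4.5 − 3·39 = -74.2500; (r_i+r_j)·cross = 12.5·-74.2500 = -928.1250
Σcross = 591.2500 → A = |Σcross|/2 = 295.6250 mm²
Σ(r_i+r_j)·cross = 19808.2500 → first moment M = |Σ|/6 = 3301.3750
R_c = M/A = 3301.3750/295.6250 = 11.1674 mm
θ = 249° = 4.345870 rad
V = θ·R_c·A = 4.345870·11.1674·295.6250 = 14347.346 mm³

Volume = 14347.346 mm³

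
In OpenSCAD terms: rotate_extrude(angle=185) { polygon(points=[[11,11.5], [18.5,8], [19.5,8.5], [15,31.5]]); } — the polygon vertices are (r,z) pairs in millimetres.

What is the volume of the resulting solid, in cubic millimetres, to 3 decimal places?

Volume = 4647.539 mm³

Profile (r,z), 4 vertices: (11,11.5) (18.5,8) (19.5,8.5) (15,31.5)
edge 0: (11,11.5)→(18.5,8)  cross = 11·8 − 18.5·11.5 = -124.7500; (r_i+r_j)·cross = 29.5·-124.7500 = -3680.1250
edge 1: (18.5,8)→(19.5,8.5)  cross = 18.5·8.5 − 19.5·8 = 1.2500; (r_i+r_j)·cross = 38·1.2500 = 47.5000
edge 2: (19.5,8.5)→(15,31.5)  cross = 19.5·31.5 − 15·8.5 = 486.7500; (r_i+r_j)·cross = 34.5·486.7500 = 16792.8750
edge 3: (15,31.5)→(11,11.5)  cross = 15·11.5 − 11·31.5 = -174.0000; (r_i+r_j)·cross = 26·-174.0000 = -4524.0000
Σcross = 189.2500 → A = |Σcross|/2 = 94.6250 mm²
Σ(r_i+r_j)·cross = 8636.2500 → first moment M = |Σ|/6 = 1439.3750
R_c = M/A = 1439.3750/94.6250 = 15.2114 mm
θ = 185° = 3.228859 rad
V = θ·R_c·A = 3.228859·15.2114·94.6250 = 4647.539 mm³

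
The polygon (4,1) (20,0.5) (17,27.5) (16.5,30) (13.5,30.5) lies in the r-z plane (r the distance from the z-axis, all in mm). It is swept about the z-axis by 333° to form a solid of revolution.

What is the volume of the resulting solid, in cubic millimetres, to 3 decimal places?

Profile (r,z), 5 vertices: (4,1) (20,0.5) (17,27.5) (16.5,30) (13.5,30.5)
edge 0: (4,1)→(20,0.5)  cross = 4·0.5 − 20·1 = -18.0000; (r_i+r_j)·cross = 24·-18.0000 = -432.0000
edge 1: (20,0.5)→(17,27.5)  cross = 20·27.5 − 17·0.5 = 541.5000; (r_i+r_j)·cross = 37·541.5000 = 20035.5000
edge 2: (17,27.5)→(16.5,30)  cross = 17·30 − 16.5·27.5 = 56.2500; (r_i+r_j)·cross = 33.5·56.2500 = 1884.3750
edge 3: (16.5,30)→(13.5,30.5)  cross = 16.5·30.5 − 13.5·30 = 98.2500; (r_i+r_j)·cross = 30·98.2500 = 2947.5000
edge 4: (13.5,30.5)→(4,1)  cross = 13.5·1 − 4·30.5 = -108.5000; (r_i+r_j)·cross = 17.5·-108.5000 = -1898.7500
Σcross = 569.5000 → A = |Σcross|/2 = 284.7500 mm²
Σ(r_i+r_j)·cross = 22536.6250 → first moment M = |Σ|/6 = 3756.1042
R_c = M/A = 3756.1042/284.7500 = 13.1909 mm
θ = 333° = 5.811946 rad
V = θ·R_c·A = 5.811946·13.1909·284.7500 = 21830.276 mm³

Volume = 21830.276 mm³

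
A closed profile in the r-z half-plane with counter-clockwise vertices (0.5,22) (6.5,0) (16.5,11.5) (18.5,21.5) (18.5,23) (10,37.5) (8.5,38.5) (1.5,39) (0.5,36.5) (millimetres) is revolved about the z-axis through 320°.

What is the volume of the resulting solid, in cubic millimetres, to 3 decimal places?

Volume = 22301.352 mm³

Profile (r,z), 9 vertices: (0.5,22) (6.5,0) (16.5,11.5) (18.5,21.5) (18.5,23) (10,37.5) (8.5,38.5) (1.5,39) (0.5,36.5)
edge 0: (0.5,22)→(6.5,0)  cross = 0.5·0 − 6.5·22 = -143.0000; (r_i+r_j)·cross = 7·-143.0000 = -1001.0000
edge 1: (6.5,0)→(16.5,11.5)  cross = 6.5·11.5 − 16.5·0 = 74.7500; (r_i+r_j)·cross = 23·74.7500 = 1719.2500
edge 2: (16.5,11.5)→(18.5,21.5)  cross = 16.5·21.5 − 18.5·11.5 = 142.0000; (r_i+r_j)·cross = 35·142.0000 = 4970.0000
edge 3: (18.5,21.5)→(18.5,23)  cross = 18.5·23 − 18.5·21.5 = 27.7500; (r_i+r_j)·cross = 37·27.7500 = 1026.7500
edge 4: (18.5,23)→(10,37.5)  cross = 18.5·37.5 − 10·23 = 463.7500; (r_i+r_j)·cross = 28.5·463.7500 = 13216.8750
edge 5: (10,37.5)→(8.5,38.5)  cross = 10·38.5 − 8.5·37.5 = 66.2500; (r_i+r_j)·cross = 18.5·66.2500 = 1225.6250
edge 6: (8.5,38.5)→(1.5,39)  cross = 8.5·39 − 1.5·38.5 = 273.7500; (r_i+r_j)·cross = 10·273.7500 = 2737.5000
edge 7: (1.5,39)→(0.5,36.5)  cross = 1.5·36.5 − 0.5·39 = 35.2500; (r_i+r_j)·cross = 2·35.2500 = 70.5000
edge 8: (0.5,36.5)→(0.5,22)  cross = 0.5·22 − 0.5·36.5 = -7.2500; (r_i+r_j)·cross = 1·-7.2500 = -7.2500
Σcross = 933.2500 → A = |Σcross|/2 = 466.6250 mm²
Σ(r_i+r_j)·cross = 23958.2500 → first moment M = |Σ|/6 = 3993.0417
R_c = M/A = 3993.0417/466.6250 = 8.5573 mm
θ = 320° = 5.585054 rad
V = θ·R_c·A = 5.585054·8.5573·466.6250 = 22301.352 mm³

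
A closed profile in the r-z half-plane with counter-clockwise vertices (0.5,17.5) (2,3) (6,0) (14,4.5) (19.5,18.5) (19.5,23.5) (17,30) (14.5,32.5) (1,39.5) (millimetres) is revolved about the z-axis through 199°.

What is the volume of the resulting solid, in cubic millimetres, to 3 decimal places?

Volume = 16610.097 mm³

Profile (r,z), 9 vertices: (0.5,17.5) (2,3) (6,0) (14,4.5) (19.5,18.5) (19.5,23.5) (17,30) (14.5,32.5) (1,39.5)
edge 0: (0.5,17.5)→(2,3)  cross = 0.5·3 − 2·17.5 = -33.5000; (r_i+r_j)·cross = 2.5·-33.5000 = -83.7500
edge 1: (2,3)→(6,0)  cross = 2·0 − 6·3 = -18.0000; (r_i+r_j)·cross = 8·-18.0000 = -144.0000
edge 2: (6,0)→(14,4.5)  cross = 6·4.5 − 14·0 = 27.0000; (r_i+r_j)·cross = 20·27.0000 = 540.0000
edge 3: (14,4.5)→(19.5,18.5)  cross = 14·18.5 − 19.5·4.5 = 171.2500; (r_i+r_j)·cross = 33.5·171.2500 = 5736.8750
edge 4: (19.5,18.5)→(19.5,23.5)  cross = 19.5·23.5 − 19.5·18.5 = 97.5000; (r_i+r_j)·cross = 39·97.5000 = 3802.5000
edge 5: (19.5,23.5)→(17,30)  cross = 19.5·30 − 17·23.5 = 185.5000; (r_i+r_j)·cross = 36.5·185.5000 = 6770.7500
edge 6: (17,30)→(14.5,32.5)  cross = 17·32.5 − 14.5·30 = 117.5000; (r_i+r_j)·cross = 31.5·117.5000 = 3701.2500
edge 7: (14.5,32.5)→(1,39.5)  cross = 14.5·39.5 − 1·32.5 = 540.2500; (r_i+r_j)·cross = 15.5·540.2500 = 8373.8750
edge 8: (1,39.5)→(0.5,17.5)  cross = 1·17.5 − 0.5·39.5 = -2.2500; (r_i+r_j)·cross = 1.5·-2.2500 = -3.3750
Σcross = 1085.2500 → A = |Σcross|/2 = 542.6250 mm²
Σ(r_i+r_j)·cross = 28694.1250 → first moment M = |Σ|/6 = 4782.3542
R_c = M/A = 4782.3542/542.6250 = 8.8134 mm
θ = 199° = 3.473205 rad
V = θ·R_c·A = 3.473205·8.8134·542.6250 = 16610.097 mm³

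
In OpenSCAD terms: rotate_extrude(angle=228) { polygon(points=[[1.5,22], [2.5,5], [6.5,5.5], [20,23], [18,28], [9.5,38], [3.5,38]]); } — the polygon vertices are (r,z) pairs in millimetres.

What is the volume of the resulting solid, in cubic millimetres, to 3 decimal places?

Profile (r,z), 7 vertices: (1.5,22) (2.5,5) (6.5,5.5) (20,23) (18,28) (9.5,38) (3.5,38)
edge 0: (1.5,22)→(2.5,5)  cross = 1.5·5 − 2.5·22 = -47.5000; (r_i+r_j)·cross = 4·-47.5000 = -190.0000
edge 1: (2.5,5)→(6.5,5.5)  cross = 2.5·5.5 − 6.5·5 = -18.7500; (r_i+r_j)·cross = 9·-18.7500 = -168.7500
edge 2: (6.5,5.5)→(20,23)  cross = 6.5·23 − 20·5.5 = 39.5000; (r_i+r_j)·cross = 26.5·39.5000 = 1046.7500
edge 3: (20,23)→(18,28)  cross = 20·28 − 18·23 = 146.0000; (r_i+r_j)·cross = 38·146.0000 = 5548.0000
edge 4: (18,28)→(9.5,38)  cross = 18·38 − 9.5·28 = 418.0000; (r_i+r_j)·cross = 27.5·418.0000 = 11495.0000
edge 5: (9.5,38)→(3.5,38)  cross = 9.5·38 − 3.5·38 = 228.0000; (r_i+r_j)·cross = 13·228.0000 = 2964.0000
edge 6: (3.5,38)→(1.5,22)  cross = 3.5·22 − 1.5·38 = 20.0000; (r_i+r_j)·cross = 5·20.0000 = 100.0000
Σcross = 785.2500 → A = |Σcross|/2 = 392.6250 mm²
Σ(r_i+r_j)·cross = 20795.0000 → first moment M = |Σ|/6 = 3465.8333
R_c = M/A = 3465.8333/392.6250 = 8.8273 mm
θ = 228° = 3.979351 rad
V = θ·R_c·A = 3.979351·8.8273·392.6250 = 13791.766 mm³

Volume = 13791.766 mm³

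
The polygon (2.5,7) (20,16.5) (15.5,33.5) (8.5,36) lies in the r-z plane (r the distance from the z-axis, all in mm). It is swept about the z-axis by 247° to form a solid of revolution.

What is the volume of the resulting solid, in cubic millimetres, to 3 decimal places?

Volume = 13440.506 mm³

Profile (r,z), 4 vertices: (2.5,7) (20,16.5) (15.5,33.5) (8.5,36)
edge 0: (2.5,7)→(20,16.5)  cross = 2.5·16.5 − 20·7 = -98.7500; (r_i+r_j)·cross = 22.5·-98.7500 = -2221.8750
edge 1: (20,16.5)→(15.5,33.5)  cross = 20·33.5 − 15.5·16.5 = 414.2500; (r_i+r_j)·cross = 35.5·414.2500 = 14705.8750
edge 2: (15.5,33.5)→(8.5,36)  cross = 15.5·36 − 8.5·33.5 = 273.2500; (r_i+r_j)·cross = 24·273.2500 = 6558.0000
edge 3: (8.5,36)→(2.5,7)  cross = 8.5·7 − 2.5·36 = -30.5000; (r_i+r_j)·cross = 11·-30.5000 = -335.5000
Σcross = 558.2500 → A = |Σcross|/2 = 279.1250 mm²
Σ(r_i+r_j)·cross = 18706.5000 → first moment M = |Σ|/6 = 3117.7500
R_c = M/A = 3117.7500/279.1250 = 11.1697 mm
θ = 247° = 4.310963 rad
V = θ·R_c·A = 4.310963·11.1697·279.1250 = 13440.506 mm³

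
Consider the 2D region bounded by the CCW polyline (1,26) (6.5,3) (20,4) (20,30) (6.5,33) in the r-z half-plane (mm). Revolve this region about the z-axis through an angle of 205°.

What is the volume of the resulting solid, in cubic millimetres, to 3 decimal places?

Volume = 19080.179 mm³

Profile (r,z), 5 vertices: (1,26) (6.5,3) (20,4) (20,30) (6.5,33)
edge 0: (1,26)→(6.5,3)  cross = 1·3 − 6.5·26 = -166.0000; (r_i+r_j)·cross = 7.5·-166.0000 = -1245.0000
edge 1: (6.5,3)→(20,4)  cross = 6.5·4 − 20·3 = -34.0000; (r_i+r_j)·cross = 26.5·-34.0000 = -901.0000
edge 2: (20,4)→(20,30)  cross = 20·30 − 20·4 = 520.0000; (r_i+r_j)·cross = 40·520.0000 = 20800.0000
edge 3: (20,30)→(6.5,33)  cross = 20·33 − 6.5·30 = 465.0000; (r_i+r_j)·cross = 26.5·465.0000 = 12322.5000
edge 4: (6.5,33)→(1,26)  cross = 6.5·26 − 1·33 = 136.0000; (r_i+r_j)·cross = 7.5·136.0000 = 1020.0000
Σcross = 921.0000 → A = |Σcross|/2 = 460.5000 mm²
Σ(r_i+r_j)·cross = 31996.5000 → first moment M = |Σ|/6 = 5332.7500
R_c = M/A = 5332.7500/460.5000 = 11.5803 mm
θ = 205° = 3.577925 rad
V = θ·R_c·A = 3.577925·11.5803·460.5000 = 19080.179 mm³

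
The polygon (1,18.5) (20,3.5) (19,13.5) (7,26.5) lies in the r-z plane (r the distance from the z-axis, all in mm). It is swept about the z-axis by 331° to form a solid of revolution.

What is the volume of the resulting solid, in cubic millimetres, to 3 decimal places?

Volume = 11263.302 mm³

Profile (r,z), 4 vertices: (1,18.5) (20,3.5) (19,13.5) (7,26.5)
edge 0: (1,18.5)→(20,3.5)  cross = 1·3.5 − 20·18.5 = -366.5000; (r_i+r_j)·cross = 21·-366.5000 = -7696.5000
edge 1: (20,3.5)→(19,13.5)  cross = 20·13.5 − 19·3.5 = 203.5000; (r_i+r_j)·cross = 39·203.5000 = 7936.5000
edge 2: (19,13.5)→(7,26.5)  cross = 19·26.5 − 7·13.5 = 409.0000; (r_i+r_j)·cross = 26·409.0000 = 10634.0000
edge 3: (7,26.5)→(1,18.5)  cross = 7·18.5 − 1·26.5 = 103.0000; (r_i+r_j)·cross = 8·103.0000 = 824.0000
Σcross = 349.0000 → A = |Σcross|/2 = 174.5000 mm²
Σ(r_i+r_j)·cross = 11698.0000 → first moment M = |Σ|/6 = 1949.6667
R_c = M/A = 1949.6667/174.5000 = 11.1729 mm
θ = 331° = 5.777040 rad
V = θ·R_c·A = 5.777040·11.1729·174.5000 = 11263.302 mm³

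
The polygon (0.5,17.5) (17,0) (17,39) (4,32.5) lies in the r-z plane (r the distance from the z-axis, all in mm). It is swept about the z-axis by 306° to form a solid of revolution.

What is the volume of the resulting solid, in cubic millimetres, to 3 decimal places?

Volume = 23057.726 mm³

Profile (r,z), 4 vertices: (0.5,17.5) (17,0) (17,39) (4,32.5)
edge 0: (0.5,17.5)→(17,0)  cross = 0.5·0 − 17·17.5 = -297.5000; (r_i+r_j)·cross = 17.5·-297.5000 = -5206.2500
edge 1: (17,0)→(17,39)  cross = 17·39 − 17·0 = 663.0000; (r_i+r_j)·cross = 34·663.0000 = 22542.0000
edge 2: (17,39)→(4,32.5)  cross = 17·32.5 − 4·39 = 396.5000; (r_i+r_j)·cross = 21·396.5000 = 8326.5000
edge 3: (4,32.5)→(0.5,17.5)  cross = 4·17.5 − 0.5·32.5 = 53.7500; (r_i+r_j)·cross = 4.5·53.7500 = 241.8750
Σcross = 815.7500 → A = |Σcross|/2 = 407.8750 mm²
Σ(r_i+r_j)·cross = 25904.1250 → first moment M = |Σ|/6 = 4317.3542
R_c = M/A = 4317.3542/407.8750 = 10.5850 mm
θ = 306° = 5.340708 rad
V = θ·R_c·A = 5.340708·10.5850·407.8750 = 23057.726 mm³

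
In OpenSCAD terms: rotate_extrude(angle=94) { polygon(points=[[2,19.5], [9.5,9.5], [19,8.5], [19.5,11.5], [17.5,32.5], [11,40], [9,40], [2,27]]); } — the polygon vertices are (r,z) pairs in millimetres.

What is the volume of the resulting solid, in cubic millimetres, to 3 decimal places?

Volume = 7211.265 mm³

Profile (r,z), 8 vertices: (2,19.5) (9.5,9.5) (19,8.5) (19.5,11.5) (17.5,32.5) (11,40) (9,40) (2,27)
edge 0: (2,19.5)→(9.5,9.5)  cross = 2·9.5 − 9.5·19.5 = -166.2500; (r_i+r_j)·cross = 11.5·-166.2500 = -1911.8750
edge 1: (9.5,9.5)→(19,8.5)  cross = 9.5·8.5 − 19·9.5 = -99.7500; (r_i+r_j)·cross = 28.5·-99.7500 = -2842.8750
edge 2: (19,8.5)→(19.5,11.5)  cross = 19·11.5 − 19.5·8.5 = 52.7500; (r_i+r_j)·cross = 38.5·52.7500 = 2030.8750
edge 3: (19.5,11.5)→(17.5,32.5)  cross = 19.5·32.5 − 17.5·11.5 = 432.5000; (r_i+r_j)·cross = 37·432.5000 = 16002.5000
edge 4: (17.5,32.5)→(11,40)  cross = 17.5·40 − 11·32.5 = 342.5000; (r_i+r_j)·cross = 28.5·342.5000 = 9761.2500
edge 5: (11,40)→(9,40)  cross = 11·40 − 9·40 = 80.0000; (r_i+r_j)·cross = 20·80.0000 = 1600.0000
edge 6: (9,40)→(2,27)  cross = 9·27 − 2·40 = 163.0000; (r_i+r_j)·cross = 11·163.0000 = 1793.0000
edge 7: (2,27)→(2,19.5)  cross = 2·19.5 − 2·27 = -15.0000; (r_i+r_j)·cross = 4·-15.0000 = -60.0000
Σcross = 789.7500 → A = |Σcross|/2 = 394.8750 mm²
Σ(r_i+r_j)·cross = 26372.8750 → first moment M = |Σ|/6 = 4395.4792
R_c = M/A = 4395.4792/394.8750 = 11.1313 mm
θ = 94° = 1.640609 rad
V = θ·R_c·A = 1.640609·11.1313·394.8750 = 7211.265 mm³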